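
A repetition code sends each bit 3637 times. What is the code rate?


Rate = k/n = 1/3637

1/3637


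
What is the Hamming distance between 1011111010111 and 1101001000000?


Count differing positions: . ^ ^ . ^ ^ . . ^ . ^ ^ ^ = 8 differences

8


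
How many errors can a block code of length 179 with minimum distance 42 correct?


Correction capability = floor((d-1)/2) = floor((42-1)/2) = 20

20 errors


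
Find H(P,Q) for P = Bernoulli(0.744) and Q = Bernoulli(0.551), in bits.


H(P,Q) = -p*log2(q) - (1-p)*log2(1-q). -0.744*log2(0.551) = 0.639748; -0.256*log2(0.449) = 0.295734. H(P,Q) = 0.639748 + 0.295734 = 0.9355

0.9355 bits


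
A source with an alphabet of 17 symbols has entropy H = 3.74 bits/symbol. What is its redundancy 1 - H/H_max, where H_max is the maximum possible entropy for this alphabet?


H_max = log2(K) = log2(17) = 4.0875 bits/symbol. Redundancy = 1 - H/H_max = 1 - 3.74/4.0875 = 1 - 0.915 = 0.085

0.085


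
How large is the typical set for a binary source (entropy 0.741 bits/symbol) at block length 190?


log2|A_typical| = nH = 190 * 0.741 = 140.79, so |A_typical| ~ 2^140.79 = 2.410e+42

2.410e+42


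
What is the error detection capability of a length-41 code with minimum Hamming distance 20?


Detection capability = d_min - 1 = 20 - 1 = 19

19 errors


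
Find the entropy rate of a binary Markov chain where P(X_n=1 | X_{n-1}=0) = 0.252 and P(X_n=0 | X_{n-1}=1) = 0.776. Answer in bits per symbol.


Stationary distribution: pi_0 = p10/(p01+p10) = 0.7549, pi_1 = 0.2451. Entropy rate H' = pi_0*H(p01) + pi_1*H(p10) = 0.7549*0.8144 + 0.2451*0.7674 = 0.8029

0.8029 bits/symbol


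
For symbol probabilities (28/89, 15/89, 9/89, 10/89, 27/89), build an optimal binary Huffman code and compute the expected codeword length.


Huffman construction (repeatedly merge the two least-probable nodes; each merge adds 1 bit to every symbol beneath it): 9/89 + 10/89 = 19/89; 15/89 + 19/89 = 34/89; 27/89 + 28/89 = 55/89; 34/89 + 55/89 = 1. Resulting codeword lengths (in the order the probabilities were given): (2, 2, 3, 3, 2). L_avg = sum(p_i * l_i) = 28/89*2 + 15/89*2 + 9/89*3 + 10/89*3 + 27/89*2 = 197/89 = 2.2135

2.2135 bits


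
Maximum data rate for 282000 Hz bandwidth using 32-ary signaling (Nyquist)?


Rate = 2 * B * log2(M) = 2 * 282000 * 5.0 = 2820000.0

2820000.0 bps


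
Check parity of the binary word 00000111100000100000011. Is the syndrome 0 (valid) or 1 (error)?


Syndrome = XOR of all bits = 0 XOR 0 XOR 0 XOR 0 XOR 0 XOR 1 XOR 1 XOR 1 XOR 1 XOR 0 XOR 0 XOR 0 XOR 0 XOR 0 XOR 1 XOR 0 XOR 0 XOR 0 XOR 0 XOR 0 XOR 0 XOR 1 XOR 1 = 1

1


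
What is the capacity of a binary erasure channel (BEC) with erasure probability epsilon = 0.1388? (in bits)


C = 1 - epsilon = 1 - 0.1388 = 0.8612

0.8612 bits


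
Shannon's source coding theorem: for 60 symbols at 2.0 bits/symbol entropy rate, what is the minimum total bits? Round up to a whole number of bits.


Minimum bits >= n * H = 60 * 2.0 = 120.0, rounded up to a whole number of bits = 120

120 bits


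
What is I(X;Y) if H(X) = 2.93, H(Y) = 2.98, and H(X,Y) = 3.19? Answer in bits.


I(X;Y) = H(X) + H(Y) - H(X,Y) = 2.93 + 2.98 - 3.19 = 2.72

2.72 bits


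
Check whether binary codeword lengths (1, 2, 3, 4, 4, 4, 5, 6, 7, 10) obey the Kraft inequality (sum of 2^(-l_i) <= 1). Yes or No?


Kraft sum = sum(2^(-l_i)) = 1.1182, need <= 1. Result: violated (a binary prefix-free code with these lengths cannot exist)

No


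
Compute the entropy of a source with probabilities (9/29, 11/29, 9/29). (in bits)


H = -sum(p_i * log2(p_i)). Terms: -(9/29)*log2(9/29) = 0.523879; -(11/29)*log2(11/29) = 0.530484; -(9/29)*log2(9/29) = 0.523879. H = 0.523879 + 0.530484 + 0.523879 = 1.5782

1.5782 bits


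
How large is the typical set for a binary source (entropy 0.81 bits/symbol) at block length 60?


log2|A_typical| = nH = 60 * 0.81 = 48.6, so |A_typical| ~ 2^48.6 = 4.266e+14

4.266e+14


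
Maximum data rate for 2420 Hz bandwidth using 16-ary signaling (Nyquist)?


Rate = 2 * B * log2(M) = 2 * 2420 * 4.0 = 19360.0

19360.0 bps


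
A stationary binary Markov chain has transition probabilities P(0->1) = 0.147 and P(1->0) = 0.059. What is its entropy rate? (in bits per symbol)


Stationary distribution: pi_0 = p10/(p01+p10) = 0.2864, pi_1 = 0.7136. Entropy rate H' = pi_0*H(p01) + pi_1*H(p10) = 0.2864*0.6023 + 0.7136*0.3235 = 0.4033

0.4033 bits/symbol


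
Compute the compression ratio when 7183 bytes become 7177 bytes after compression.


Ratio = original / compressed = 7183 / 7177 = 1.0008

1.0008


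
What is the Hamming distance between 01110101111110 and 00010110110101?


Count differing positions: . ^ ^ . . . ^ ^ . . ^ . ^ ^ = 7 differences

7


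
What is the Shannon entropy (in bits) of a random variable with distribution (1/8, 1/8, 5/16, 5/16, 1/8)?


H = -sum(p_i * log2(p_i)). Terms: -(1/8)*log2(1/8) = 0.375000; -(1/8)*log2(1/8) = 0.375000; -(5/16)*log2(5/16) = 0.524397; -(5/16)*log2(5/16) = 0.524397; -(1/8)*log2(1/8) = 0.375000. H = 0.375000 + 0.375000 + 0.524397 + 0.524397 + 0.375000 = 2.1738

2.1738 bits


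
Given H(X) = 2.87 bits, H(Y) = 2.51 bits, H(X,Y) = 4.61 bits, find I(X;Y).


I(X;Y) = H(X) + H(Y) - H(X,Y) = 2.87 + 2.51 - 4.61 = 0.77

0.77 bits


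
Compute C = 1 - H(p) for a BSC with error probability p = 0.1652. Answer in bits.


H(p) = -p*log2(p) - (1-p)*log2(1-p) = -0.1652*log2(0.1652) - 0.8348*log2(0.8348) = 0.429142 + 0.217463 = 0.6466. C = 1 - H(p) = 1 - 0.6466 = 0.3534

0.3534 bits


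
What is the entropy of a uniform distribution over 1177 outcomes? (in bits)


H = log2(n) = log2(1177) = 10.2009

10.2009 bits


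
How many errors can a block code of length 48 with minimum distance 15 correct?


Correction capability = floor((d-1)/2) = floor((15-1)/2) = 7

7 errors


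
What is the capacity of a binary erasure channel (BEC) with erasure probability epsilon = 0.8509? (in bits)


C = 1 - epsilon = 1 - 0.8509 = 0.1491

0.1491 bits


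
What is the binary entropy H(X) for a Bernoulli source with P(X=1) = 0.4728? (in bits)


H = -p*log2(p) - (1-p)*log2(1-p). -0.4728*log2(0.4728) = 0.510954; -0.5272*log2(0.5272) = 0.486910. H = 0.510954 + 0.486910 = 0.9979

0.9979 bits


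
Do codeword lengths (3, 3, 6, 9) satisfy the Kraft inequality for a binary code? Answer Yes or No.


Kraft sum = sum(2^(-l_i)) = 0.2676, need <= 1. Result: satisfied (a binary prefix-free code with these lengths exists)

Yes


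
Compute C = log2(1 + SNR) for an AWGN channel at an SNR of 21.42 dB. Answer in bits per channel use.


SNR_linear = 10^(21.42/10) = 138.6756; C = log2(1 + SNR_linear) = log2(1 + 138.6756) = 7.1259

7.1259 bits/channel use


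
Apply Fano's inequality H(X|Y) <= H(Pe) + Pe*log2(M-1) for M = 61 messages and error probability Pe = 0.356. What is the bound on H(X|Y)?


H(Pe) = -Pe*log2(Pe) - (1-Pe)*log2(1-Pe) = -0.356*log2(0.356) - 0.644*log2(0.644) = 0.530458 + 0.408855 = 0.9393. Pe*log2(M-1) = 0.356*log2(60) = 2.102853. Bound = H(Pe) + Pe*log2(M-1) = 0.530458 + 0.408855 + 2.102853 = 3.0422

3.0422 bits


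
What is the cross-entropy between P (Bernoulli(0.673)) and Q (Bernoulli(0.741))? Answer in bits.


H(P,Q) = -p*log2(q) - (1-p)*log2(1-q). -0.673*log2(0.741) = 0.291042; -0.327*log2(0.259) = 0.637315. H(P,Q) = 0.291042 + 0.637315 = 0.9284

0.9284 bits


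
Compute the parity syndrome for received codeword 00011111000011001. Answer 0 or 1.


Syndrome = XOR of all bits = 0 XOR 0 XOR 0 XOR 1 XOR 1 XOR 1 XOR 1 XOR 1 XOR 0 XOR 0 XOR 0 XOR 0 XOR 1 XOR 1 XOR 0 XOR 0 XOR 1 = 0

0


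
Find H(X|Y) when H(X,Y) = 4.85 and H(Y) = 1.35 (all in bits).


H(X|Y) = H(X,Y) - H(Y) = 4.85 - 1.35 = 3.5

3.5 bits


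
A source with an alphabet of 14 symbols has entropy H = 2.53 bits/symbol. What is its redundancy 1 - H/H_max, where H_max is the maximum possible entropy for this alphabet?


H_max = log2(K) = log2(14) = 3.8074 bits/symbol. Redundancy = 1 - H/H_max = 1 - 2.53/3.8074 = 1 - 0.6645 = 0.3355

0.3355


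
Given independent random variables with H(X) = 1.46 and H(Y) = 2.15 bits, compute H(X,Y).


For independent variables, H(X,Y) = H(X) + H(Y) = 1.46 + 2.15 = 3.61

3.61 bits


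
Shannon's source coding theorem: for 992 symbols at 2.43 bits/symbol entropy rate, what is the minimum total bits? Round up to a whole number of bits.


Minimum bits >= n * H = 992 * 2.43 = 2410.56, rounded up to a whole number of bits = 2411

2411 bits


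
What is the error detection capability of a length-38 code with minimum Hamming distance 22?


Detection capability = d_min - 1 = 22 - 1 = 21

21 errors


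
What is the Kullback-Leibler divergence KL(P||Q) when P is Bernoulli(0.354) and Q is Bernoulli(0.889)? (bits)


KL = p*log2(p/q) + (1-p)*log2((1-p)/(1-q)) = 0.354*log2(0.354/0.889) + 0.646*log2(0.646/0.111) = 1.1712

1.1712 bits


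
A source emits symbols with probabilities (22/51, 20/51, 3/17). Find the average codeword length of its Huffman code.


Huffman construction (repeatedly merge the two least-probable nodes; each merge adds 1 bit to every symbol beneath it): 3/17 + 20/51 = 29/51; 22/51 + 29/51 = 1. Resulting codeword lengths (in the order the probabilities were given): (1, 2, 2). L_avg = sum(p_i * l_i) = 22/51*1 + 20/51*2 + 3/17*2 = 80/51 = 1.5686

1.5686 bits


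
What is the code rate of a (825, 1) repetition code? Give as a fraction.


Rate = k/n = 1/825

1/825


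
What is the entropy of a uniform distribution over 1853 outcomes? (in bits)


H = log2(n) = log2(1853) = 10.8556

10.8556 bits


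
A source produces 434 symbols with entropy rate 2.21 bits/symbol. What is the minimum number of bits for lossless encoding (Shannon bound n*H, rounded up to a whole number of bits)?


Minimum bits >= n * H = 434 * 2.21 = 959.14, rounded up to a whole number of bits = 960

960 bits


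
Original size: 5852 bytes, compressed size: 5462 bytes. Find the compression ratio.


Ratio = original / compressed = 5852 / 5462 = 1.0714

1.0714


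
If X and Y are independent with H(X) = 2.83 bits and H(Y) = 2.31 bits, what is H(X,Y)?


For independent variables, H(X,Y) = H(X) + H(Y) = 2.83 + 2.31 = 5.14

5.14 bits


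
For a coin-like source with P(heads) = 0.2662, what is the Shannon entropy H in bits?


H = -p*log2(p) - (1-p)*log2(1-p). -0.2662*log2(0.2662) = 0.508287; -0.7338*log2(0.7338) = 0.327672. H = 0.508287 + 0.327672 = 0.836

0.836 bits


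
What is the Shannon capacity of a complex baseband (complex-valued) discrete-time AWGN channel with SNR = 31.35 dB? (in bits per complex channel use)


SNR_linear = 10^(31.35/10) = 1364.5831; C = log2(1 + SNR_linear) = log2(1 + 1364.5831) = 10.4153

10.4153 bits/channel use


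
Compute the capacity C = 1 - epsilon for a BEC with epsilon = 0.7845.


C = 1 - epsilon = 1 - 0.7845 = 0.2155

0.2155 bits


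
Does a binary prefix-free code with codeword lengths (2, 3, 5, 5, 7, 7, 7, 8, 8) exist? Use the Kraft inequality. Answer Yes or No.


Kraft sum = sum(2^(-l_i)) = 0.4688, need <= 1. Result: satisfied (a binary prefix-free code with these lengths exists)

Yes


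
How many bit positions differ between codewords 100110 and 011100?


Count differing positions: ^ ^ ^ . ^ . = 4 differences

4


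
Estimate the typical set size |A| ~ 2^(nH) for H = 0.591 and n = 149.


log2|A_typical| = nH = 149 * 0.591 = 88.059, so |A_typical| ~ 2^88.059 = 3.224e+26

3.224e+26


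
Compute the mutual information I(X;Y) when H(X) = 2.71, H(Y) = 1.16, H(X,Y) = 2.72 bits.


I(X;Y) = H(X) + H(Y) - H(X,Y) = 2.71 + 1.16 - 2.72 = 1.15

1.15 bits


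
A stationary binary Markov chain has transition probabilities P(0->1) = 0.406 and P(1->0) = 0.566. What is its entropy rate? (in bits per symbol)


Stationary distribution: pi_0 = p10/(p01+p10) = 0.5823, pi_1 = 0.4177. Entropy rate H' = pi_0*H(p01) + pi_1*H(p10) = 0.5823*0.9744 + 0.4177*0.9874 = 0.9798

0.9798 bits/symbol


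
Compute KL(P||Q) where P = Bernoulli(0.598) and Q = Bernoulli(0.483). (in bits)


KL = p*log2(p/q) + (1-p)*log2((1-p)/(1-q)) = 0.598*log2(0.598/0.483) + 0.402*log2(0.402/0.517) = 0.0383

0.0383 bits


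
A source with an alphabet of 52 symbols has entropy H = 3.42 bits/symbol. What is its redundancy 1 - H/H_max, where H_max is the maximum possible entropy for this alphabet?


H_max = log2(K) = log2(52) = 5.7004 bits/symbol. Redundancy = 1 - H/H_max = 1 - 3.42/5.7004 = 1 - 0.6 = 0.4

0.4


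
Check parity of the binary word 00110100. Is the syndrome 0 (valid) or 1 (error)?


Syndrome = XOR of all bits = 0 XOR 0 XOR 1 XOR 1 XOR 0 XOR 1 XOR 0 XOR 0 = 1

1


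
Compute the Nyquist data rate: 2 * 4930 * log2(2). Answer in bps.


Rate = 2 * B * log2(M) = 2 * 4930 * 1.0 = 9860.0

9860.0 bps


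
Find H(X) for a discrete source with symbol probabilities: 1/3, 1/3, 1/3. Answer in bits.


H = -sum(p_i * log2(p_i)). Terms: -(1/3)*log2(1/3) = 0.528321; -(1/3)*log2(1/3) = 0.528321; -(1/3)*log2(1/3) = 0.528321. H = 0.528321 + 0.528321 + 0.528321 = 1.585

1.585 bits


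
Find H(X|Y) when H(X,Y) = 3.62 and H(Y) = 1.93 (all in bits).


H(X|Y) = H(X,Y) - H(Y) = 3.62 - 1.93 = 1.69

1.69 bits


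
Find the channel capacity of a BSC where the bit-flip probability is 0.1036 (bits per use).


H(p) = -p*log2(p) - (1-p)*log2(1-p) = -0.1036*log2(0.1036) - 0.8964*log2(0.8964) = 0.338866 + 0.141439 = 0.4803. C = 1 - H(p) = 1 - 0.4803 = 0.5197

0.5197 bits


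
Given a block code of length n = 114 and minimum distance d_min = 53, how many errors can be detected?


Detection capability = d_min - 1 = 53 - 1 = 52

52 errors


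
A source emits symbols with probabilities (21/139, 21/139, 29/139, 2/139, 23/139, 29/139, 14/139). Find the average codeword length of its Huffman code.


Huffman construction (repeatedly merge the two least-probable nodes; each merge adds 1 bit to every symbol beneath it): 2/139 + 14/139 = 16/139; 16/139 + 21/139 = 37/139; 21/139 + 23/139 = 44/139; 29/139 + 29/139 = 58/139; 37/139 + 44/139 = 81/139; 58/139 + 81/139 = 1. Resulting codeword lengths (in the order the probabilities were given): (3, 3, 2, 4, 3, 2, 4). L_avg = sum(p_i * l_i) = 21/139*3 + 21/139*3 + 29/139*2 + 2/139*4 + 23/139*3 + 29/139*2 + 14/139*4 = 375/139 = 2.6978

2.6978 bits


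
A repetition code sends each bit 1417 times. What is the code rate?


Rate = k/n = 1/1417

1/1417


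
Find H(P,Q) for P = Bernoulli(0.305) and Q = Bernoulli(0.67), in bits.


H(P,Q) = -p*log2(q) - (1-p)*log2(1-q). -0.305*log2(0.67) = 0.176219; -0.695*log2(0.33) = 1.111626. H(P,Q) = 0.176219 + 1.111626 = 1.2878

1.2878 bits


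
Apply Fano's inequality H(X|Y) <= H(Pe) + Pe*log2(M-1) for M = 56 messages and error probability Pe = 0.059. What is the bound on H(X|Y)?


H(Pe) = -Pe*log2(Pe) - (1-Pe)*log2(1-Pe) = -0.059*log2(0.059) - 0.941*log2(0.941) = 0.240905 + 0.082557 = 0.3235. Pe*log2(M-1) = 0.059*log2(55) = 0.341100. Bound = H(Pe) + Pe*log2(M-1) = 0.240905 + 0.082557 + 0.341100 = 0.6646

0.6646 bits


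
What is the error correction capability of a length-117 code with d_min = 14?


Correction capability = floor((d-1)/2) = floor((14-1)/2) = 6

6 errors


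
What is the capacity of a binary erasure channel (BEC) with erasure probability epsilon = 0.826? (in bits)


C = 1 - epsilon = 1 - 0.826 = 0.174

0.174 bits


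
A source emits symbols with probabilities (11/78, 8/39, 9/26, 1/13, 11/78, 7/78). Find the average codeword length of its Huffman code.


Huffman construction (repeatedly merge the two least-probable nodes; each merge adds 1 bit to every symbol beneath it): 1/13 + 7/78 = 1/6; 11/78 + 11/78 = 11/39; 1/6 + 8/39 = 29/78; 11/39 + 9/26 = 49/78; 29/78 + 49/78 = 1. Resulting codeword lengths (in the order the probabilities were given): (3, 2, 2, 3, 3, 3). L_avg = sum(p_i * l_i) = 11/78*3 + 8/39*2 + 9/26*2 + 1/13*3 + 11/78*3 + 7/78*3 = 191/78 = 2.4487

2.4487 bits


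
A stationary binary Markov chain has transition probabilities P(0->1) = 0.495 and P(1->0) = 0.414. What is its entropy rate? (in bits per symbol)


Stationary distribution: pi_0 = p10/(p01+p10) = 0.4554, pi_1 = 0.5446. Entropy rate H' = pi_0*H(p01) + pi_1*H(p10) = 0.4554*0.9999 + 0.5446*0.9786 = 0.9883

0.9883 bits/symbol


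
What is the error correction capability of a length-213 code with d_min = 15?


Correction capability = floor((d-1)/2) = floor((15-1)/2) = 7

7 errors


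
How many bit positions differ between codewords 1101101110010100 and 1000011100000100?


Count differing positions: . ^ . ^ ^ ^ . . ^ . . ^ . . . . = 6 differences

6


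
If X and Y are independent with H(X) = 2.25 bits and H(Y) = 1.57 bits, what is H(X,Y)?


For independent variables, H(X,Y) = H(X) + H(Y) = 2.25 + 1.57 = 3.82

3.82 bits


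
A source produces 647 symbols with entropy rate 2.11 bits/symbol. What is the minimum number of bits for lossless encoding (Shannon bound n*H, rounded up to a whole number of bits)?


Minimum bits >= n * H = 647 * 2.11 = 1365.17, rounded up to a whole number of bits = 1366

1366 bits


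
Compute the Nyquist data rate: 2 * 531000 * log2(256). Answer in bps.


Rate = 2 * B * log2(M) = 2 * 531000 * 8.0 = 8496000.0

8496000.0 bps


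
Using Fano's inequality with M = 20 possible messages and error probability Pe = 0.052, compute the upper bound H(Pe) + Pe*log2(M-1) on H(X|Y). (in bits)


H(Pe) = -Pe*log2(Pe) - (1-Pe)*log2(1-Pe) = -0.052*log2(0.052) - 0.948*log2(0.948) = 0.221798 + 0.073035 = 0.2948. Pe*log2(M-1) = 0.052*log2(19) = 0.220892. Bound = H(Pe) + Pe*log2(M-1) = 0.221798 + 0.073035 + 0.220892 = 0.5157

0.5157 bits


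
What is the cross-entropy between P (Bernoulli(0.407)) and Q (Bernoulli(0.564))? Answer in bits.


H(P,Q) = -p*log2(q) - (1-p)*log2(1-q). -0.407*log2(0.564) = 0.336277; -0.593*log2(0.436) = 0.710177. H(P,Q) = 0.336277 + 0.710177 = 1.0465

1.0465 bits


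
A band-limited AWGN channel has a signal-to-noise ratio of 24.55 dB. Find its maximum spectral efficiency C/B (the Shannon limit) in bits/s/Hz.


SNR_linear = 10^(24.55/10) = 285.1018; C/B = log2(1 + SNR_linear) = log2(1 + 285.1018) = 8.1604

8.1604 bits/s/Hz


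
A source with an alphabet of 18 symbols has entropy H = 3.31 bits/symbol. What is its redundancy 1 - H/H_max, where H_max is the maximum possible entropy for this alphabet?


H_max = log2(K) = log2(18) = 4.1699 bits/symbol. Redundancy = 1 - H/H_max = 1 - 3.31/4.1699 = 1 - 0.7938 = 0.2062

0.2062


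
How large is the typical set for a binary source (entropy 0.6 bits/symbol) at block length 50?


log2|A_typical| = nH = 50 * 0.6 = 30.0, so |A_typical| ~ 2^30.0 = 1.074e+09

1.074e+09


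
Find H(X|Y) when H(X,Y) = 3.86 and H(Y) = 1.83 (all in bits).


H(X|Y) = H(X,Y) - H(Y) = 3.86 - 1.83 = 2.03

2.03 bits


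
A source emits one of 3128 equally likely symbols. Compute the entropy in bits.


H = log2(n) = log2(3128) = 11.611

11.611 bits


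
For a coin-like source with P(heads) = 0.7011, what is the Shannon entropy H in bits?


H = -p*log2(p) - (1-p)*log2(1-p). -0.7011*log2(0.7011) = 0.359179; -0.2989*log2(0.2989) = 0.520763. H = 0.359179 + 0.520763 = 0.8799

0.8799 bits


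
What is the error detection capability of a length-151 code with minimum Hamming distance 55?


Detection capability = d_min - 1 = 55 - 1 = 54

54 errors


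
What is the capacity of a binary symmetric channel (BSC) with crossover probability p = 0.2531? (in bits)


H(p) = -p*log2(p) - (1-p)*log2(1-p) = -0.2531*log2(0.2531) - 0.7469*log2(0.7469) = 0.501700 + 0.314455 = 0.8162. C = 1 - H(p) = 1 - 0.8162 = 0.1838

0.1838 bits


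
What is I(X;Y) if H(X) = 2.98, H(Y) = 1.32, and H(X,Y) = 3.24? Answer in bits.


I(X;Y) = H(X) + H(Y) - H(X,Y) = 2.98 + 1.32 - 3.24 = 1.06

1.06 bits


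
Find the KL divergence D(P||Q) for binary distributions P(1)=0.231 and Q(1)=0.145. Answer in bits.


KL = p*log2(p/q) + (1-p)*log2((1-p)/(1-q)) = 0.231*log2(0.231/0.145) + 0.769*log2(0.769/0.855) = 0.0376

0.0376 bits


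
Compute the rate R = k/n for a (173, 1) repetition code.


Rate = k/n = 1/173

1/173


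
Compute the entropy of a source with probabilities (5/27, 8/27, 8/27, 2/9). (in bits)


H = -sum(p_i * log2(p_i)). Terms: -(5/27)*log2(5/27) = 0.450548; -(8/27)*log2(8/27) = 0.519967; -(8/27)*log2(8/27) = 0.519967; -(2/9)*log2(2/9) = 0.482206. H = 0.450548 + 0.519967 + 0.519967 + 0.482206 = 1.9727

1.9727 bits


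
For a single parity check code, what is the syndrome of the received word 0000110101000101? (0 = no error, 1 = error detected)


Syndrome = XOR of all bits = 0 XOR 0 XOR 0 XOR 0 XOR 1 XOR 1 XOR 0 XOR 1 XOR 0 XOR 1 XOR 0 XOR 0 XOR 0 XOR 1 XOR 0 XOR 1 = 0

0


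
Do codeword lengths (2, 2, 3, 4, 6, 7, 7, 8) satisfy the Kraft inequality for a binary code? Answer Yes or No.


Kraft sum = sum(2^(-l_i)) = 0.7227, need <= 1. Result: satisfied (a binary prefix-free code with these lengths exists)

Yes


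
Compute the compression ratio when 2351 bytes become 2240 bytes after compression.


Ratio = original / compressed = 2351 / 2240 = 1.0496

1.0496


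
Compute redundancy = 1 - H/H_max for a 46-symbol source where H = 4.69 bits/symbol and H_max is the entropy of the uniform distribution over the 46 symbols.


H_max = log2(K) = log2(46) = 5.5236 bits/symbol. Redundancy = 1 - H/H_max = 1 - 4.69/5.5236 = 1 - 0.8491 = 0.1509

0.1509


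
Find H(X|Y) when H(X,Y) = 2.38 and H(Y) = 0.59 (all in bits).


H(X|Y) = H(X,Y) - H(Y) = 2.38 - 0.59 = 1.79

1.79 bits


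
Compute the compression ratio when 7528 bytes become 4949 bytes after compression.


Ratio = original / compressed = 7528 / 4949 = 1.5211

1.5211


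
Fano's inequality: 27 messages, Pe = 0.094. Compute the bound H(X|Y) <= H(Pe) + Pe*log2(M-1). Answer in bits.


H(Pe) = -Pe*log2(Pe) - (1-Pe)*log2(1-Pe) = -0.094*log2(0.094) - 0.906*log2(0.906) = 0.320652 + 0.129030 = 0.4497. Pe*log2(M-1) = 0.094*log2(26) = 0.441841. Bound = H(Pe) + Pe*log2(M-1) = 0.320652 + 0.129030 + 0.441841 = 0.8915

0.8915 bits


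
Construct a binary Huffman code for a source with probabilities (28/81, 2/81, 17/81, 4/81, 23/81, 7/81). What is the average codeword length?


Huffman construction (repeatedly merge the two least-probable nodes; each merge adds 1 bit to every symbol beneath it): 2/81 + 4/81 = 2/27; 2/27 + 7/81 = 13/81; 13/81 + 17/81 = 10/27; 23/81 + 28/81 = 17/27; 10/27 + 17/27 = 1. Resulting codeword lengths (in the order the probabilities were given): (2, 4, 2, 4, 2, 3). L_avg = sum(p_i * l_i) = 28/81*2 + 2/81*4 + 17/81*2 + 4/81*4 + 23/81*2 + 7/81*3 = 181/81 = 2.2346

2.2346 bits


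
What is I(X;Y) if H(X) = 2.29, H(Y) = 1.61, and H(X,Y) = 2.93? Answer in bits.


I(X;Y) = H(X) + H(Y) - H(X,Y) = 2.29 + 1.61 - 2.93 = 0.97

0.97 bits


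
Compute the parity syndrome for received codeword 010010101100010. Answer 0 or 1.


Syndrome = XOR of all bits = 0 XOR 1 XOR 0 XOR 0 XOR 1 XOR 0 XOR 1 XOR 0 XOR 1 XOR 1 XOR 0 XOR 0 XOR 0 XOR 1 XOR 0 = 0

0


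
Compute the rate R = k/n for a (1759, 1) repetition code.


Rate = k/n = 1/1759

1/1759


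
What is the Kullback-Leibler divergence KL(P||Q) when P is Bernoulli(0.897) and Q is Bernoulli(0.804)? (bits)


KL = p*log2(p/q) + (1-p)*log2((1-p)/(1-q)) = 0.897*log2(0.897/0.804) + 0.103*log2(0.103/0.196) = 0.046

0.046 bits


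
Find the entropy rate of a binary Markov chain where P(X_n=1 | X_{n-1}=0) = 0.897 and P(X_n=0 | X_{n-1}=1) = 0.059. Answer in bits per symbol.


Stationary distribution: pi_0 = p10/(p01+p10) = 0.0617, pi_1 = 0.9383. Entropy rate H' = pi_0*H(p01) + pi_1*H(p10) = 0.0617*0.4784 + 0.9383*0.3235 = 0.333

0.333 bits/symbol


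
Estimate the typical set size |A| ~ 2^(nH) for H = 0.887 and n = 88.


log2|A_typical| = nH = 88 * 0.887 = 78.056, so |A_typical| ~ 2^78.056 = 3.142e+23

3.142e+23


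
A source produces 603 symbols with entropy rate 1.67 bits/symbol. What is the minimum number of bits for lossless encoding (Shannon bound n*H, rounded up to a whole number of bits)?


Minimum bits >= n * H = 603 * 1.67 = 1007.01, rounded up to a whole number of bits = 1008

1008 bits


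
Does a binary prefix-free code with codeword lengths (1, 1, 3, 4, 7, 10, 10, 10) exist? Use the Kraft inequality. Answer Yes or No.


Kraft sum = sum(2^(-l_i)) = 1.1982, need <= 1. Result: violated (a binary prefix-free code with these lengths cannot exist)

No


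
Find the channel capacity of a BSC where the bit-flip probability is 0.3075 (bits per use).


H(p) = -p*log2(p) - (1-p)*log2(1-p) = -0.3075*log2(0.3075) - 0.6925*log2(0.6925) = 0.523163 + 0.367104 = 0.8903. C = 1 - H(p) = 1 - 0.8903 = 0.1097

0.1097 bits


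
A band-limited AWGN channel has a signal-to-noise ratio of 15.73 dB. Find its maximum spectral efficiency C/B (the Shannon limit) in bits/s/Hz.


SNR_linear = 10^(15.73/10) = 37.4111; C/B = log2(1 + SNR_linear) = log2(1 + 37.4111) = 5.2634

5.2634 bits/s/Hz


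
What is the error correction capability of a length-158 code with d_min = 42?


Correction capability = floor((d-1)/2) = floor((42-1)/2) = 20

20 errors


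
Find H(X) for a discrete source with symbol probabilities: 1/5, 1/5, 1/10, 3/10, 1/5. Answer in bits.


H = -sum(p_i * log2(p_i)). Terms: -(1/5)*log2(1/5) = 0.464386; -(1/5)*log2(1/5) = 0.464386; -(1/10)*log2(1/10) = 0.332193; -(3/10)*log2(3/10) = 0.521090; -(1/5)*log2(1/5) = 0.464386. H = 0.464386 + 0.464386 + 0.332193 + 0.521090 + 0.464386 = 2.2464

2.2464 bits


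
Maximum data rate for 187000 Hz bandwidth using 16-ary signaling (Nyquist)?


Rate = 2 * B * log2(M) = 2 * 187000 * 4.0 = 1496000.0

1496000.0 bps


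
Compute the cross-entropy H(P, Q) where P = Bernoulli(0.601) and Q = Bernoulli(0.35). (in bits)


H(P,Q) = -p*log2(q) - (1-p)*log2(1-q). -0.601*log2(0.35) = 0.910258; -0.399*log2(0.65) = 0.247974. H(P,Q) = 0.910258 + 0.247974 = 1.1582

1.1582 bits


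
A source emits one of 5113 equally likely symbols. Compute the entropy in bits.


H = log2(n) = log2(5113) = 12.32

12.32 bits


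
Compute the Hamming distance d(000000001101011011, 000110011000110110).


Count differing positions: . . . ^ ^ . . ^ . ^ . ^ ^ . ^ ^ . ^ = 9 differences

9


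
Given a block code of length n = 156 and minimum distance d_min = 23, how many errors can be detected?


Detection capability = d_min - 1 = 23 - 1 = 22

22 errors


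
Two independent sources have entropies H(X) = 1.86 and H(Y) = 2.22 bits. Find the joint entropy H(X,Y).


For independent variables, H(X,Y) = H(X) + H(Y) = 1.86 + 2.22 = 4.08

4.08 bits


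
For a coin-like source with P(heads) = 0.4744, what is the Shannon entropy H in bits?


H = -p*log2(p) - (1-p)*log2(1-p). -0.4744*log2(0.4744) = 0.510371; -0.5256*log2(0.5256) = 0.487737. H = 0.510371 + 0.487737 = 0.9981

0.9981 bits


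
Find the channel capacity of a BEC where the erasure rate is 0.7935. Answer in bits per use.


C = 1 - epsilon = 1 - 0.7935 = 0.2065

0.2065 bits


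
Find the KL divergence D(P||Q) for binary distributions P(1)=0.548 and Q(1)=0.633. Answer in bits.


KL = p*log2(p/q) + (1-p)*log2((1-p)/(1-q)) = 0.548*log2(0.548/0.633) + 0.452*log2(0.452/0.367) = 0.0218

0.0218 bits


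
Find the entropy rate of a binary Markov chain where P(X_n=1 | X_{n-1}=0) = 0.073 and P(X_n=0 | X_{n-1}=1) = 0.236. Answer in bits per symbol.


Stationary distribution: pi_0 = p10/(p01+p10) = 0.7638, pi_1 = 0.2362. Entropy rate H' = pi_0*H(p01) + pi_1*H(p10) = 0.7638*0.377 + 0.2362*0.7883 = 0.4742

0.4742 bits/symbol


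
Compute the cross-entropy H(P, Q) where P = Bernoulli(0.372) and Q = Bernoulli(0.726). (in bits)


H(P,Q) = -p*log2(q) - (1-p)*log2(1-q). -0.372*log2(0.726) = 0.171849; -0.628*log2(0.274) = 1.172948. H(P,Q) = 0.171849 + 1.172948 = 1.3448

1.3448 bits


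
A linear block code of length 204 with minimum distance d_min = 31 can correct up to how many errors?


Correction capability = floor((d-1)/2) = floor((31-1)/2) = 15

15 errors


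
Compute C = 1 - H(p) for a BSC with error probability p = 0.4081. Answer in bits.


H(p) = -p*log2(p) - (1-p)*log2(1-p) = -0.4081*log2(0.4081) - 0.5919*log2(0.5919) = 0.527675 + 0.447817 = 0.9755. C = 1 - H(p) = 1 - 0.9755 = 0.0245

0.0245 bits


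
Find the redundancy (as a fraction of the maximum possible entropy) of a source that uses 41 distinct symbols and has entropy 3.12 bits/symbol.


H_max = log2(K) = log2(41) = 5.3576 bits/symbol. Redundancy = 1 - H/H_max = 1 - 3.12/5.3576 = 1 - 0.5824 = 0.4176

0.4176


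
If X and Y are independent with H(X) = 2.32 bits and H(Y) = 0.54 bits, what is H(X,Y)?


For independent variables, H(X,Y) = H(X) + H(Y) = 2.32 + 0.54 = 2.86

2.86 bits


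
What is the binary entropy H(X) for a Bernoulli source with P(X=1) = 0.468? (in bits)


H = -p*log2(p) - (1-p)*log2(1-p). -0.468*log2(0.468) = 0.512656; -0.532*log2(0.532) = 0.484387. H = 0.512656 + 0.484387 = 0.997

0.997 bits


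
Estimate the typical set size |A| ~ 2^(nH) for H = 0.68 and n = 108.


log2|A_typical| = nH = 108 * 0.68 = 73.44, so |A_typical| ~ 2^73.44 = 1.281e+22

1.281e+22


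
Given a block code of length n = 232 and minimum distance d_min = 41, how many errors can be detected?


Detection capability = d_min - 1 = 41 - 1 = 40

40 errors


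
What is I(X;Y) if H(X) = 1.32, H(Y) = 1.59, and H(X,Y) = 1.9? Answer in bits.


I(X;Y) = H(X) + H(Y) - H(X,Y) = 1.32 + 1.59 - 1.9 = 1.01

1.01 bits


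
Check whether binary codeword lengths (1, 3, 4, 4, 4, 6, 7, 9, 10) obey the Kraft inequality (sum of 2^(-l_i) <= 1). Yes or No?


Kraft sum = sum(2^(-l_i)) = 0.8389, need <= 1. Result: satisfied (a binary prefix-free code with these lengths exists)

Yes


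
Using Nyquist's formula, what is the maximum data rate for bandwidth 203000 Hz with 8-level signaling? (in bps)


Rate = 2 * B * log2(M) = 2 * 203000 * 3.0 = 1218000.0

1218000.0 bps


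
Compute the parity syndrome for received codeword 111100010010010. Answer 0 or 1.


Syndrome = XOR of all bits = 1 XOR 1 XOR 1 XOR 1 XOR 0 XOR 0 XOR 0 XOR 1 XOR 0 XOR 0 XOR 1 XOR 0 XOR 0 XOR 1 XOR 0 = 1

1


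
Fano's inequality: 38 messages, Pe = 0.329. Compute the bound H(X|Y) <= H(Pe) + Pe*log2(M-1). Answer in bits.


H(Pe) = -Pe*log2(Pe) - (1-Pe)*log2(1-Pe) = -0.329*log2(0.329) - 0.671*log2(0.671) = 0.527664 + 0.386238 = 0.9139. Pe*log2(M-1) = 0.329*log2(37) = 1.713910. Bound = H(Pe) + Pe*log2(M-1) = 0.527664 + 0.386238 + 1.713910 = 2.6278

2.6278 bits


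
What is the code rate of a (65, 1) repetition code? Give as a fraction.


Rate = k/n = 1/65

1/65


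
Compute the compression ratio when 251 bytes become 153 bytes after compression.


Ratio = original / compressed = 251 / 153 = 1.6405

1.6405


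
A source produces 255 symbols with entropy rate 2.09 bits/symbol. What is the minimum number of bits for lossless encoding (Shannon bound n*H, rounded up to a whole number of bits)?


Minimum bits >= n * H = 255 * 2.09 = 532.95, rounded up to a whole number of bits = 533

533 bits


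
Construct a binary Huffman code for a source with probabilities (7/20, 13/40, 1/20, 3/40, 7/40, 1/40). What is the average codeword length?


Huffman construction (repeatedly merge the two least-probable nodes; each merge adds 1 bit to every symbol beneath it): 1/40 + 1/20 = 3/40; 3/40 + 3/40 = 3/20; 3/20 + 7/40 = 13/40; 13/40 + 13/40 = 13/20; 7/20 + 13/20 = 1. Resulting codeword lengths (in the order the probabilities were given): (1, 2, 5, 4, 3, 5). L_avg = sum(p_i * l_i) = 7/20*1 + 13/40*2 + 1/20*5 + 3/40*4 + 7/40*3 + 1/40*5 = 11/5 = 2.2

2.2 bits


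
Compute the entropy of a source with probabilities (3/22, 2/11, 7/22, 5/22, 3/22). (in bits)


H = -sum(p_i * log2(p_i)). Terms: -(3/22)*log2(3/22) = 0.391973; -(2/11)*log2(2/11) = 0.447169; -(7/22)*log2(7/22) = 0.525661; -(5/22)*log2(5/22) = 0.485796; -(3/22)*log2(3/22) = 0.391973. H = 0.391973 + 0.447169 + 0.525661 + 0.485796 + 0.391973 = 2.2426

2.2426 bits


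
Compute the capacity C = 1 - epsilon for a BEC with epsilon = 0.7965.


C = 1 - epsilon = 1 - 0.7965 = 0.2035

0.2035 bits


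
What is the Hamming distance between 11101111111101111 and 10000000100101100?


Count differing positions: . ^ ^ . ^ ^ ^ ^ . ^ ^ . . . . ^ ^ = 10 differences

10


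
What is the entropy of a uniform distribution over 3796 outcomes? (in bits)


H = log2(n) = log2(3796) = 11.8903

11.8903 bits


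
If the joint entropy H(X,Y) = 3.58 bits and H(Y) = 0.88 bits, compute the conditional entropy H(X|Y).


H(X|Y) = H(X,Y) - H(Y) = 3.58 - 0.88 = 2.7

2.7 bits


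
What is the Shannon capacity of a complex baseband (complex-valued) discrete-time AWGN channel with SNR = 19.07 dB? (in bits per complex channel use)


SNR_linear = 10^(19.07/10) = 80.7235; C = log2(1 + SNR_linear) = log2(1 + 80.7235) = 6.3527

6.3527 bits/channel use


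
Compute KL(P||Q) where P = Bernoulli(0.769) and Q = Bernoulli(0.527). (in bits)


KL = p*log2(p/q) + (1-p)*log2((1-p)/(1-q)) = 0.769*log2(0.769/0.527) + 0.231*log2(0.231/0.473) = 0.1804

0.1804 bits


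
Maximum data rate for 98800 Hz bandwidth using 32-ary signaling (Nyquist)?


Rate = 2 * B * log2(M) = 2 * 98800 * 5.0 = 988000.0

988000.0 bps


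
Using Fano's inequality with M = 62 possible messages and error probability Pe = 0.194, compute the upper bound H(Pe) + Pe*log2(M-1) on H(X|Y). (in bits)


H(Pe) = -Pe*log2(Pe) - (1-Pe)*log2(1-Pe) = -0.194*log2(0.194) - 0.806*log2(0.806) = 0.458979 + 0.250785 = 0.7098. Pe*log2(M-1) = 0.194*log2(61) = 1.150563. Bound = H(Pe) + Pe*log2(M-1) = 0.458979 + 0.250785 + 1.150563 = 1.8603

1.8603 bits


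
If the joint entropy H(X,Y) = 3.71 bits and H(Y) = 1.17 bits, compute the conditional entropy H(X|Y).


H(X|Y) = H(X,Y) - H(Y) = 3.71 - 1.17 = 2.54

2.54 bits


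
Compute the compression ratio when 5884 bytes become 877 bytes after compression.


Ratio = original / compressed = 5884 / 877 = 6.7092

6.7092


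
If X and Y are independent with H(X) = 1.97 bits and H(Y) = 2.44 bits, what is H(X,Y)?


For independent variables, H(X,Y) = H(X) + H(Y) = 1.97 + 2.44 = 4.41

4.41 bits


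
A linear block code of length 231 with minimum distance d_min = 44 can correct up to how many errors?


Correction capability = floor((d-1)/2) = floor((44-1)/2) = 21

21 errors


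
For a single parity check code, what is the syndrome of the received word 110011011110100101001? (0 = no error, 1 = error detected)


Syndrome = XOR of all bits = 1 XOR 1 XOR 0 XOR 0 XOR 1 XOR 1 XOR 0 XOR 1 XOR 1 XOR 1 XOR 1 XOR 0 XOR 1 XOR 0 XOR 0 XOR 1 XOR 0 XOR 1 XOR 0 XOR 0 XOR 1 = 0

0


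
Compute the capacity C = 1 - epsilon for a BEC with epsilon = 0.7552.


C = 1 - epsilon = 1 - 0.7552 = 0.2448

0.2448 bits


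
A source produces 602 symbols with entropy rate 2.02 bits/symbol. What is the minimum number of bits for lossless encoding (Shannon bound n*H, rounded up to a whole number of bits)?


Minimum bits >= n * H = 602 * 2.02 = 1216.04, rounded up to a whole number of bits = 1217

1217 bits


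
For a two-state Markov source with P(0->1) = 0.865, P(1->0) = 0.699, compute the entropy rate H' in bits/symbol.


Stationary distribution: pi_0 = p10/(p01+p10) = 0.4469, pi_1 = 0.5531. Entropy rate H' = pi_0*H(p01) + pi_1*H(p10) = 0.4469*0.571 + 0.5531*0.8825 = 0.7433

0.7433 bits/symbol


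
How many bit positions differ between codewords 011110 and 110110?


Count differing positions: ^ . ^ . . . = 2 differences

2


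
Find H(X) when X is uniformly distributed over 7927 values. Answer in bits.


H = log2(n) = log2(7927) = 12.9526

12.9526 bits


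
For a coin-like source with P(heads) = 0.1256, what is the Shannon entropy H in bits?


H = -p*log2(p) - (1-p)*log2(1-p). -0.1256*log2(0.1256) = 0.375932; -0.8744*log2(0.8744) = 0.169314. H = 0.375932 + 0.169314 = 0.5452

0.5452 bits


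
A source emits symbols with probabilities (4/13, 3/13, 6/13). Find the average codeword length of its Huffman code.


Huffman construction (repeatedly merge the two least-probable nodes; each merge adds 1 bit to every symbol beneath it): 3/13 + 4/13 = 7/13; 6/13 + 7/13 = 1. Resulting codeword lengths (in the order the probabilities were given): (2, 2, 1). L_avg = sum(p_i * l_i) = 4/13*2 + 3/13*2 + 6/13*1 = 20/13 = 1.5385

1.5385 bits


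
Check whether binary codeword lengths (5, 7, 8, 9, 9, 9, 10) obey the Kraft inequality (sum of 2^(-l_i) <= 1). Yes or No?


Kraft sum = sum(2^(-l_i)) = 0.0498, need <= 1. Result: satisfied (a binary prefix-free code with these lengths exists)

Yes


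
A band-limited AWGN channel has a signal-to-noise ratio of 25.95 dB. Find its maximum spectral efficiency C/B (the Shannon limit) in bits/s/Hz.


SNR_linear = 10^(25.95/10) = 393.5501; C/B = log2(1 + SNR_linear) = log2(1 + 393.5501) = 8.6241

8.6241 bits/s/Hz


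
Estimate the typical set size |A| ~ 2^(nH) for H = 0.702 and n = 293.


log2|A_typical| = nH = 293 * 0.702 = 205.686, so |A_typical| ~ 2^205.686 = 8.273e+61

8.273e+61


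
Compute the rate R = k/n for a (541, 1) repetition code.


Rate = k/n = 1/541

1/541


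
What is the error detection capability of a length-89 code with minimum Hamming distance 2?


Detection capability = d_min - 1 = 2 - 1 = 1

1 errors


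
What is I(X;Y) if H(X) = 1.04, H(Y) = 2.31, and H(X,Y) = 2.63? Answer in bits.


I(X;Y) = H(X) + H(Y) - H(X,Y) = 1.04 + 2.31 - 2.63 = 0.72

0.72 bits


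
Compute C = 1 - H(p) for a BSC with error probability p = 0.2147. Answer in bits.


H(p) = -p*log2(p) - (1-p)*log2(1-p) = -0.2147*log2(0.2147) - 0.7853*log2(0.7853) = 0.476549 + 0.273822 = 0.7504. C = 1 - H(p) = 1 - 0.7504 = 0.2496

0.2496 bits


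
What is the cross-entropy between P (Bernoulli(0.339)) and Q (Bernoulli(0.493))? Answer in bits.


H(P,Q) = -p*log2(q) - (1-p)*log2(1-q). -0.339*log2(0.493) = 0.345895; -0.661*log2(0.507) = 0.647742. H(P,Q) = 0.345895 + 0.647742 = 0.9936

0.9936 bits


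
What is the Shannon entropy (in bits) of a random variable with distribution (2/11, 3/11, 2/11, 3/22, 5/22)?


H = -sum(p_i * log2(p_i)). Terms: -(2/11)*log2(2/11) = 0.447169; -(3/11)*log2(3/11) = 0.511219; -(2/11)*log2(2/11) = 0.447169; -(3/22)*log2(3/22) = 0.391973; -(5/22)*log2(5/22) = 0.485796. H = 0.447169 + 0.511219 + 0.447169 + 0.391973 + 0.485796 = 2.2833

2.2833 bits


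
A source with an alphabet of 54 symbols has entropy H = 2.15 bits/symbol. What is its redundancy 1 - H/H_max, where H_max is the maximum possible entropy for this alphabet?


H_max = log2(K) = log2(54) = 5.7549 bits/symbol. Redundancy = 1 - H/H_max = 1 - 2.15/5.7549 = 1 - 0.3736 = 0.6264

0.6264


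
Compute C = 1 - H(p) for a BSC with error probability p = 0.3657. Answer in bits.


H(p) = -p*log2(p) - (1-p)*log2(1-p) = -0.3657*log2(0.3657) - 0.6343*log2(0.6343) = 0.530729 + 0.416585 = 0.9473. C = 1 - H(p) = 1 - 0.9473 = 0.0527

0.0527 bits


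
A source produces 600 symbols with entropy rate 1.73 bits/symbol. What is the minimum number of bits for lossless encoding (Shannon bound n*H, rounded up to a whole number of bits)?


Minimum bits >= n * H = 600 * 1.73 = 1038.0, rounded up to a whole number of bits = 1038

1038 bits


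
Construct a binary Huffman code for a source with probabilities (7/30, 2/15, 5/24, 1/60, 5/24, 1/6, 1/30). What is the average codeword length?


Huffman construction (repeatedly merge the two least-probable nodes; each merge adds 1 bit to every symbol beneath it): 1/60 + 1/30 = 1/20; 1/20 + 2/15 = 11/60; 1/6 + 11/60 = 7/20; 5/24 + 5/24 = 5/12; 7/30 + 7/20 = 7/12; 5/12 + 7/12 = 1. Resulting codeword lengths (in the order the probabilities were given): (2, 4, 2, 5, 2, 3, 5). L_avg = sum(p_i * l_i) = 7/30*2 + 2/15*4 + 5/24*2 + 1/60*5 + 5/24*2 + 1/6*3 + 1/30*5 = 31/12 = 2.5833

2.5833 bits
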